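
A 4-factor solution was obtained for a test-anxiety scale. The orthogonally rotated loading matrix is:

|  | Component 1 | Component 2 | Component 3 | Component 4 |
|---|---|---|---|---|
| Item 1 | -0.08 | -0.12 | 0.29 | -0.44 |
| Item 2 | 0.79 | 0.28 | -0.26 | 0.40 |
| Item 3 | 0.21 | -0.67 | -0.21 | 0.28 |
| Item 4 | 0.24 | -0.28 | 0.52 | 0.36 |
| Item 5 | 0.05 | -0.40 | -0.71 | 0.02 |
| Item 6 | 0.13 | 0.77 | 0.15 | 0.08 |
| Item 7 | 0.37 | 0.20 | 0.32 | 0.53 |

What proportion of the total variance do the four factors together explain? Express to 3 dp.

Communalities: 0.2985, 0.9301, 0.6155, 0.5360, 0.6670, 0.6387, 0.5602; Σh² = 4.2460.
Total variance with 7 standardized items is 7, so the solution explains 4.2460/7 = 0.6066.

0.607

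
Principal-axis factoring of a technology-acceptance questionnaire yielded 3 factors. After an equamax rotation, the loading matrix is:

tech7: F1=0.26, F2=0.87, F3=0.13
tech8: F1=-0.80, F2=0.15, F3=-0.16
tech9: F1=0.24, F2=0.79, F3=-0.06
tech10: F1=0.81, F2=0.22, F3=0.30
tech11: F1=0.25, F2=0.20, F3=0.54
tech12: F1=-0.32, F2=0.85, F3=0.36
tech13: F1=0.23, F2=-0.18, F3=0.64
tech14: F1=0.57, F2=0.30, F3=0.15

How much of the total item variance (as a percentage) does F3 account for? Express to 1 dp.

SS loadings for F3 = 0.13² + (-0.16)² + (-0.06)² + 0.30² + 0.54² + 0.36² + 0.64² + 0.15² = 0.9894
With 8 standardized items, total variance = 8. Proportion = 0.9894/8 = 0.1237 → 12.37%.

12.4%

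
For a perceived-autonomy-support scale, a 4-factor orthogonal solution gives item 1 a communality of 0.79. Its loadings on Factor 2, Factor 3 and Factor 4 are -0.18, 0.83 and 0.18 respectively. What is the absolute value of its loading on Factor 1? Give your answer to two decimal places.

0.19

Under orthogonal rotation h² = Σλ², so λ_Factor 1² = h² − (0.7537) = 0.79 − 0.7537 = 0.0363.
|λ| = √0.0363 = 0.1905.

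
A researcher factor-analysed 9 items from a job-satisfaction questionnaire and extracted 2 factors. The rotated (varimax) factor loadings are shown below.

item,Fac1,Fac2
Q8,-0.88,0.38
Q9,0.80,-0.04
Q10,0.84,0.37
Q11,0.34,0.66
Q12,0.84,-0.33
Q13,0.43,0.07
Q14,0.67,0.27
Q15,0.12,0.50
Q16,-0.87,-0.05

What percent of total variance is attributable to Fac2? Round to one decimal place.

SS loadings for Fac2 = 0.38² + (-0.04)² + 0.37² + 0.66² + (-0.33)² + 0.07² + 0.27² + 0.50² + (-0.05)² = 1.1577
With 9 standardized items, total variance = 9. Proportion = 1.1577/9 = 0.1286 → 12.86%.

12.9%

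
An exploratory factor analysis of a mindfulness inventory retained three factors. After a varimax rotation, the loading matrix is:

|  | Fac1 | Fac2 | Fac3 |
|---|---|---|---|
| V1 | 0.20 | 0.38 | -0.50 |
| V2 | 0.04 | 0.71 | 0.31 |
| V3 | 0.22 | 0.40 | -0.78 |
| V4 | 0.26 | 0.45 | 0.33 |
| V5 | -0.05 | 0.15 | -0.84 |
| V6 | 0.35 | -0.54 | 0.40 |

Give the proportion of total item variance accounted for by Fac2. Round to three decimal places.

SS loadings for Fac2 = 0.38² + 0.71² + 0.40² + 0.45² + 0.15² + (-0.54)² = 1.3251
Proportion of variance = 1.3251 / 6 = 0.2209.

0.221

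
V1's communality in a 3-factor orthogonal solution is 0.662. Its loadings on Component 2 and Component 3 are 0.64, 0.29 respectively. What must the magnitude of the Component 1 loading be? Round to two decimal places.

0.41

Under orthogonal rotation h² = Σλ², so λ_Component 1² = h² − (0.4937) = 0.662 − 0.4937 = 0.1683.
|λ| = √0.1683 = 0.4102.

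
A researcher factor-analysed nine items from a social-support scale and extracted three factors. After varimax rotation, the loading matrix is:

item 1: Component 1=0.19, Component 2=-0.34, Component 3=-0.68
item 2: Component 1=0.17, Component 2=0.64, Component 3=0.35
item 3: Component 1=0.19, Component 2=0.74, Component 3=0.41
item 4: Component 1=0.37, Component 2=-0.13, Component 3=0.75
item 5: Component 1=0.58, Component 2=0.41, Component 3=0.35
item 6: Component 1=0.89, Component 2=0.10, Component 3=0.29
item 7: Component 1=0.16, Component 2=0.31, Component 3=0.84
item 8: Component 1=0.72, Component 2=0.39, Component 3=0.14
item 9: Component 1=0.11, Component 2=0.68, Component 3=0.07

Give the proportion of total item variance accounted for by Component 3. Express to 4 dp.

0.2502

SS loadings for Component 3 = (-0.68)² + 0.35² + 0.41² + 0.75² + 0.35² + 0.29² + 0.84² + 0.14² + 0.07² = 2.2522
Proportion of variance = 2.2522 / 9 = 0.2502.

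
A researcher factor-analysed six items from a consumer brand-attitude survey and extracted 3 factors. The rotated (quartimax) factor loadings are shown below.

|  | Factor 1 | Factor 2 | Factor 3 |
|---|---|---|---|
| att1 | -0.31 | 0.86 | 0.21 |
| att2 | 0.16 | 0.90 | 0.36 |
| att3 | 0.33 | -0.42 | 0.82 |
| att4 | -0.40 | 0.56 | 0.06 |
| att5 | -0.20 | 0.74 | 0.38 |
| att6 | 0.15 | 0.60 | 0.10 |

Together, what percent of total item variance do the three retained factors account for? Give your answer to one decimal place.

Communalities: 0.8798, 0.9652, 0.9577, 0.4772, 0.7320, 0.3925; Σh² = 4.4044.
Total variance with 6 standardized items is 6, so the solution explains 4.4044/6 = 0.7341 = 73.41%.

73.4%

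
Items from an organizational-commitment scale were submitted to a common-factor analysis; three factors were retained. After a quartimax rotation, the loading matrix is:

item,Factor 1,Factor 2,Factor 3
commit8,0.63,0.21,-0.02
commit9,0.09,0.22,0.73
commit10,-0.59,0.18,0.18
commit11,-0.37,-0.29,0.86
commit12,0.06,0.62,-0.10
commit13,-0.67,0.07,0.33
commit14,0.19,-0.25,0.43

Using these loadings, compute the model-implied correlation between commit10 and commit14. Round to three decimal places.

-0.080

r̂ = Σ λ_i·λ_j across factors = (-0.59)(0.19) + (0.18)(-0.25) + (0.18)(0.43)
  = -0.1121 -0.0450 +0.0774 = -0.0797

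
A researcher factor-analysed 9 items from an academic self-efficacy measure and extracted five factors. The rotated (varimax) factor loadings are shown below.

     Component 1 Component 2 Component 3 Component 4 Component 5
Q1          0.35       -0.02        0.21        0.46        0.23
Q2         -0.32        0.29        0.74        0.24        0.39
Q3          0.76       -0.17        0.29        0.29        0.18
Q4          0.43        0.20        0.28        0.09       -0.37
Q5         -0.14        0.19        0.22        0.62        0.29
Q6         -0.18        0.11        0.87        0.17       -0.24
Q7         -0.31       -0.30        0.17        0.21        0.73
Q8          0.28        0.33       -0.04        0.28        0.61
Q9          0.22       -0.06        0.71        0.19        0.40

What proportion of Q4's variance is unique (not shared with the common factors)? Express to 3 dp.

h² = 0.43² + 0.20² + 0.28² + 0.09² + (-0.37)² = 0.1849 + 0.0400 + 0.0784 + 0.0081 + 0.1369 = 0.4483
Uniqueness u² = 1 − h² = 1 − 0.4483 = 0.5517

0.552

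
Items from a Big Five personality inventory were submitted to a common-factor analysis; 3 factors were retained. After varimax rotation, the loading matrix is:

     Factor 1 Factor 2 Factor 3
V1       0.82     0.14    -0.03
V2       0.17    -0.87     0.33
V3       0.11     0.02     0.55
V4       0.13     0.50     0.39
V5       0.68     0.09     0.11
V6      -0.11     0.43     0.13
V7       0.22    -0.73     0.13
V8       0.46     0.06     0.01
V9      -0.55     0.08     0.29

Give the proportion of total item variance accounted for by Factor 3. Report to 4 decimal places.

0.0772

SS loadings for Factor 3 = (-0.03)² + 0.33² + 0.55² + 0.39² + 0.11² + 0.13² + 0.13² + 0.01² + 0.29² = 0.6945
Proportion of variance = 0.6945 / 9 = 0.0772.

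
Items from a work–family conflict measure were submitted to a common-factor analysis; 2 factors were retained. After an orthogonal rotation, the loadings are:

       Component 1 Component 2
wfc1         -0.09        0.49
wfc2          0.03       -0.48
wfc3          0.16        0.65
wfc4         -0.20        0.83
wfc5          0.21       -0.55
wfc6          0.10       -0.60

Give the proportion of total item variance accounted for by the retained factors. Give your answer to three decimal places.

0.396

SS loadings by factor: 0.1287, 2.2444; total = 2.3731.
Total variance with 6 standardized items is 6, so the solution explains 2.3731/6 = 0.3955.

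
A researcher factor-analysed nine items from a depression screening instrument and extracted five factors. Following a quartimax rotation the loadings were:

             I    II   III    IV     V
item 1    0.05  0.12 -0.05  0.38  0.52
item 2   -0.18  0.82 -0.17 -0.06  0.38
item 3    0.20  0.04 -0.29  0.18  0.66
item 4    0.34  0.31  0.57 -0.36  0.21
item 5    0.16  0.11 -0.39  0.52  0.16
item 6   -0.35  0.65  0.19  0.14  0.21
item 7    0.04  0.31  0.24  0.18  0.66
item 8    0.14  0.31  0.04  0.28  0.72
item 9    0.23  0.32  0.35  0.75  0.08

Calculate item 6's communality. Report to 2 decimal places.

0.64

h² = (-0.35)² + 0.65² + 0.19² + 0.14² + 0.21² = 0.1225 + 0.4225 + 0.0361 + 0.0196 + 0.0441 = 0.6448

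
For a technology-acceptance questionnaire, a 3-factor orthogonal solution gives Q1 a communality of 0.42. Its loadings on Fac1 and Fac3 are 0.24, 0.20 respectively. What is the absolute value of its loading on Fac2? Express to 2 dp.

Under orthogonal rotation h² = Σλ², so λ_Fac2² = h² − (0.0976) = 0.42 − 0.0976 = 0.3224.
|λ| = √0.3224 = 0.5678.

0.57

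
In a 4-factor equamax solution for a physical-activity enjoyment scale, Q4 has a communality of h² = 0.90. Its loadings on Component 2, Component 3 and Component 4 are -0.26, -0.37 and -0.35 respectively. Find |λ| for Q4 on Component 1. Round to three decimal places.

0.757

Under orthogonal rotation h² = Σλ², so λ_Component 1² = h² − (0.3270) = 0.90 − 0.3270 = 0.5730.
|λ| = √0.5730 = 0.7570.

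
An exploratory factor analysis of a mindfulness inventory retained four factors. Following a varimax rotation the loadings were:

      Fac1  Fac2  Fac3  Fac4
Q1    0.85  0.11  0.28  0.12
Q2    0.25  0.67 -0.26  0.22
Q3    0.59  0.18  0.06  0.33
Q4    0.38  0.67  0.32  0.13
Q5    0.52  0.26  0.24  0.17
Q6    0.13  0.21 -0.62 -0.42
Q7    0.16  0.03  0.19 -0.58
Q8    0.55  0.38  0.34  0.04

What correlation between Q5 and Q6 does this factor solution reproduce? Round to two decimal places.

r̂ = Σ λ_i·λ_j across factors = (0.52)(0.13) + (0.26)(0.21) + (0.24)(-0.62) + (0.17)(-0.42)
  = +0.0676 +0.0546 -0.1488 -0.0714 = -0.0980

-0.10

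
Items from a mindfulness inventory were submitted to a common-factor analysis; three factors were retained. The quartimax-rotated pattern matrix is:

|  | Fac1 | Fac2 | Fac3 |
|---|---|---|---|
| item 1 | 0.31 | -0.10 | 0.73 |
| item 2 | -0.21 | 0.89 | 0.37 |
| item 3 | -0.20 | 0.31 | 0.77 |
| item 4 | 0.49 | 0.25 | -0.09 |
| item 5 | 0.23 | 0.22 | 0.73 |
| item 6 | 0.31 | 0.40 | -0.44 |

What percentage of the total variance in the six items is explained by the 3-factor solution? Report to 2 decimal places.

Communalities: 0.6390, 0.9731, 0.7290, 0.3107, 0.6342, 0.4497; Σh² = 3.7357.
Total variance with 6 standardized items is 6, so the solution explains 3.7357/6 = 0.6226 = 62.26%.

62.26%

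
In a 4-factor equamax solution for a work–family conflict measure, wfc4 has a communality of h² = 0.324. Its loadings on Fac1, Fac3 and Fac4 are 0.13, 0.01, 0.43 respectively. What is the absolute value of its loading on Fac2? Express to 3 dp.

Under orthogonal rotation h² = Σλ², so λ_Fac2² = h² − (0.2019) = 0.324 − 0.2019 = 0.1221.
|λ| = √0.1221 = 0.3494.

0.349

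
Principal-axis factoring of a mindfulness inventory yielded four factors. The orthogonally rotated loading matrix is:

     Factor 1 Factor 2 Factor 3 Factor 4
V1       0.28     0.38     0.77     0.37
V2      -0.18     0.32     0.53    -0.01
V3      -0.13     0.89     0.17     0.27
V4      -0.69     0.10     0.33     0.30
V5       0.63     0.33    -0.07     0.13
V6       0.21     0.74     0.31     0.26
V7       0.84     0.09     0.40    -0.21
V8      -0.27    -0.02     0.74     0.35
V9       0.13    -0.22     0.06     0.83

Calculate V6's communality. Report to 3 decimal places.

h² = 0.21² + 0.74² + 0.31² + 0.26² = 0.0441 + 0.5476 + 0.0961 + 0.0676 = 0.7554

0.755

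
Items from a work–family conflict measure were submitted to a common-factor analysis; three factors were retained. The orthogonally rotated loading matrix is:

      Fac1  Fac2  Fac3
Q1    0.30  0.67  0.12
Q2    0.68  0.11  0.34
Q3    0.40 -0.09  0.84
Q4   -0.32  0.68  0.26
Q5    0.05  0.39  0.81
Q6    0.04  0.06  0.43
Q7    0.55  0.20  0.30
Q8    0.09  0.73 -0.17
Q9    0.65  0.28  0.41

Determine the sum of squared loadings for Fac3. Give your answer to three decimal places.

SS loadings for Fac3 = 0.12² + 0.34² + 0.84² + 0.26² + 0.81² + 0.43² + 0.30² + (-0.17)² + 0.41² = 0.0144 + 0.1156 + 0.7056 + 0.0676 + 0.6561 + 0.1849 + 0.0900 + 0.0289 + 0.1681 = 2.0312

2.031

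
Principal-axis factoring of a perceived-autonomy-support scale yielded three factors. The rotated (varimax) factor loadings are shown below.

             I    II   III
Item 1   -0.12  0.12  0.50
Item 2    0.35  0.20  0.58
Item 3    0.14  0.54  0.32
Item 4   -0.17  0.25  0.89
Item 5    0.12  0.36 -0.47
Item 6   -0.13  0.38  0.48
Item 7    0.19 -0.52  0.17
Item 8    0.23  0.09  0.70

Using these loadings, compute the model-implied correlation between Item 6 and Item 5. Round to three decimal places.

r̂ = Σ λ_i·λ_j across factors = (-0.13)(0.12) + (0.38)(0.36) + (0.48)(-0.47)
  = -0.0156 +0.1368 -0.2256 = -0.1044

-0.104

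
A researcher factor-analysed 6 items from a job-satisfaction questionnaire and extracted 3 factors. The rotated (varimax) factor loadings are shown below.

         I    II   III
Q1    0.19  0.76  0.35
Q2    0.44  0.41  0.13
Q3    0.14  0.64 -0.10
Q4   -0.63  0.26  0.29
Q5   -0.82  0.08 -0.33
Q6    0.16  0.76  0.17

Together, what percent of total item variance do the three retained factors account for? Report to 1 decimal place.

SS loadings by factor: 1.3442, 1.8069, 0.3713; total = 3.5224.
Total variance with 6 standardized items is 6, so the solution explains 3.5224/6 = 0.5871 = 58.71%.

58.7%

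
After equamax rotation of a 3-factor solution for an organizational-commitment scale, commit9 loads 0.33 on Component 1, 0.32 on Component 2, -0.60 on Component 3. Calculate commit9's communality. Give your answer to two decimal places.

0.57

h² = 0.33² + 0.32² + (-0.60)² = 0.1089 + 0.1024 + 0.3600 = 0.5713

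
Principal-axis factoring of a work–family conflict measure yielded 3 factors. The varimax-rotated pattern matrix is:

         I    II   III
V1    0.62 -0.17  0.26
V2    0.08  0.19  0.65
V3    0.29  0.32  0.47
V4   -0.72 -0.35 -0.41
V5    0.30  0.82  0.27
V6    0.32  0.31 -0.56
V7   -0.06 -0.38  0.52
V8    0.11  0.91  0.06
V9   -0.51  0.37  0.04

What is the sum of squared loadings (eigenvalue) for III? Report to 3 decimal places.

SS loadings for III = 0.26² + 0.65² + 0.47² + (-0.41)² + 0.27² + (-0.56)² + 0.52² + 0.06² + 0.04² = 0.0676 + 0.4225 + 0.2209 + 0.1681 + 0.0729 + 0.3136 + 0.2704 + 0.0036 + 0.0016 = 1.5412

1.541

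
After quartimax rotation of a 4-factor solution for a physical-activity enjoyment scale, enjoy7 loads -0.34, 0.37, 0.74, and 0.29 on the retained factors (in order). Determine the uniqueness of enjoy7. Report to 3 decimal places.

h² = (-0.34)² + 0.37² + 0.74² + 0.29² = 0.1156 + 0.1369 + 0.5476 + 0.0841 = 0.8842
Uniqueness u² = 1 − h² = 1 − 0.8842 = 0.1158

0.116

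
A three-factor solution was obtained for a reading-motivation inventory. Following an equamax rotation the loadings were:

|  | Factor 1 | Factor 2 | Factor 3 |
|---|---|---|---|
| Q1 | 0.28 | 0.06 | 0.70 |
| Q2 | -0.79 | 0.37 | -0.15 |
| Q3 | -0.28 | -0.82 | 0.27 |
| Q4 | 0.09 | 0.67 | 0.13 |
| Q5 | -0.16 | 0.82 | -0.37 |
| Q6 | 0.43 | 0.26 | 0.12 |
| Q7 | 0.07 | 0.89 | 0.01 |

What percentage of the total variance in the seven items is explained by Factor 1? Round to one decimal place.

SS loadings for Factor 1 = 0.28² + (-0.79)² + (-0.28)² + 0.09² + (-0.16)² + 0.43² + 0.07² = 1.0044
With 7 standardized items, total variance = 7. Proportion = 1.0044/7 = 0.1435 → 14.35%.

14.3%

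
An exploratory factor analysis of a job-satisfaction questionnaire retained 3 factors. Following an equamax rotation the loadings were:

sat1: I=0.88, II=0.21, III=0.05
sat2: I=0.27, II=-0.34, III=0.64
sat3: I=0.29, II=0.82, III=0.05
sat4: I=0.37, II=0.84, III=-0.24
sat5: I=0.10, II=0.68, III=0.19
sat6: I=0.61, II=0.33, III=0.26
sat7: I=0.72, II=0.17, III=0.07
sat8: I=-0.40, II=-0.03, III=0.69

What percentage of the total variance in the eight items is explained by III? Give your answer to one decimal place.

13.2%

SS loadings for III = 0.05² + 0.64² + 0.05² + (-0.24)² + 0.19² + 0.26² + 0.07² + 0.69² = 1.0569
With 8 standardized items, total variance = 8. Proportion = 1.0569/8 = 0.1321 → 13.21%.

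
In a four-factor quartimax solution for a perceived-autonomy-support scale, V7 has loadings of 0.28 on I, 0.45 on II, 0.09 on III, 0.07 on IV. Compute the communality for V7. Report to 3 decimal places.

h² = 0.28² + 0.45² + 0.09² + 0.07² = 0.0784 + 0.2025 + 0.0081 + 0.0049 = 0.2939

0.294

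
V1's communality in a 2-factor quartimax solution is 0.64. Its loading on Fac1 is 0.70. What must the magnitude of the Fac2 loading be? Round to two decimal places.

Under orthogonal rotation h² = Σλ², so λ_Fac2² = h² − (0.4900) = 0.64 − 0.4900 = 0.1500.
|λ| = √0.1500 = 0.3873.

0.39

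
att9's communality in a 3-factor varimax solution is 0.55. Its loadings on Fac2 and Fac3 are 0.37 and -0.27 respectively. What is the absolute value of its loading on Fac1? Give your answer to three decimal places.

0.583

Under orthogonal rotation h² = Σλ², so λ_Fac1² = h² − (0.2098) = 0.55 − 0.2098 = 0.3402.
|λ| = √0.3402 = 0.5833.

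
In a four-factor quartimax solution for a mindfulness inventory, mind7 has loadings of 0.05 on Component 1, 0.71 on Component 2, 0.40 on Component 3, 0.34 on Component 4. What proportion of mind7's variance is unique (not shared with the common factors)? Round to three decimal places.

0.218

h² = 0.05² + 0.71² + 0.40² + 0.34² = 0.0025 + 0.5041 + 0.1600 + 0.1156 = 0.7822
Uniqueness u² = 1 − h² = 1 − 0.7822 = 0.2178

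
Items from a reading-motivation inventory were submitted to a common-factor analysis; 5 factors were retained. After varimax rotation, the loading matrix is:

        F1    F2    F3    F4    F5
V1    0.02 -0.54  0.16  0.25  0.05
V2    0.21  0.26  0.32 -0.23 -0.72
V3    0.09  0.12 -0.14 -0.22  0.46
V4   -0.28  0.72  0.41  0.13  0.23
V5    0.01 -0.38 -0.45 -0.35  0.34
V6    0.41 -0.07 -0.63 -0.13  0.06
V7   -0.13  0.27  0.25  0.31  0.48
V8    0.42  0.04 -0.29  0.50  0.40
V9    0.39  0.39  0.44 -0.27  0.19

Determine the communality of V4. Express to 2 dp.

0.83

h² = (-0.28)² + 0.72² + 0.41² + 0.13² + 0.23² = 0.0784 + 0.5184 + 0.1681 + 0.0169 + 0.0529 = 0.8347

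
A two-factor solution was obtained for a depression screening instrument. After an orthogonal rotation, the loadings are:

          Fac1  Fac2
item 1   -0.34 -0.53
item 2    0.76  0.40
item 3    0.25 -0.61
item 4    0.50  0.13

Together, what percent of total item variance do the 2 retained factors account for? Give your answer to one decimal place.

SS loadings by factor: 1.0057, 0.8299; total = 1.8356.
Total variance with 4 standardized items is 4, so the solution explains 1.8356/4 = 0.4589 = 45.89%.

45.9%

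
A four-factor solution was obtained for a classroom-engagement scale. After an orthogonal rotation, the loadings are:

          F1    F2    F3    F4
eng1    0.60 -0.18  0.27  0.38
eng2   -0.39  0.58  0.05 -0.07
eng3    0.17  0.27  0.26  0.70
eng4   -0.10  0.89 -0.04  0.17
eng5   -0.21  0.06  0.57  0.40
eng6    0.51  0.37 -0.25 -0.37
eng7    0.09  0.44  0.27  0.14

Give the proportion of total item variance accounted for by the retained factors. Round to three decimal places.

SS loadings by factor: 0.8633, 1.5679, 0.6049, 0.9847; total = 4.0208.
Total variance with 7 standardized items is 7, so the solution explains 4.0208/7 = 0.5744.

0.574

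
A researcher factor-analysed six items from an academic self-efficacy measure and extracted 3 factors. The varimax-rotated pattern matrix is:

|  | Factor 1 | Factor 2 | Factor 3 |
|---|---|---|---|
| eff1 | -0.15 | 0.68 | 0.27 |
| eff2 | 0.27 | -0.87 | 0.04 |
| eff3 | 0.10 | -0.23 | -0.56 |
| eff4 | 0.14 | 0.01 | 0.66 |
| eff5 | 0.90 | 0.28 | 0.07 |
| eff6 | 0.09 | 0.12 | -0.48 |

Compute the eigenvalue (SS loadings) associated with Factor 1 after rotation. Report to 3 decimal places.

SS loadings for Factor 1 = (-0.15)² + 0.27² + 0.10² + 0.14² + 0.90² + 0.09² = 0.0225 + 0.0729 + 0.0100 + 0.0196 + 0.8100 + 0.0081 = 0.9431

0.943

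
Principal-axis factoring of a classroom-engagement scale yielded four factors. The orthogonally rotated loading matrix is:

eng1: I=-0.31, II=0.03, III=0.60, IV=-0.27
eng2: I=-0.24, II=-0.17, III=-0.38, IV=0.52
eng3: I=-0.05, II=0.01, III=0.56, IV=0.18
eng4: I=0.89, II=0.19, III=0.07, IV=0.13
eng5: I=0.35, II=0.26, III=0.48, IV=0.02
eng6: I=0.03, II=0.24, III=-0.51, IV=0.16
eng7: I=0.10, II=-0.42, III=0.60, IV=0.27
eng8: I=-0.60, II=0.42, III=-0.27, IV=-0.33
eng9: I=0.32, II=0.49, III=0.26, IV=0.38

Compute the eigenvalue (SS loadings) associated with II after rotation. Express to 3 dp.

SS loadings for II = 0.03² + (-0.17)² + 0.01² + 0.19² + 0.26² + 0.24² + (-0.42)² + 0.42² + 0.49² = 0.0009 + 0.0289 + 0.0001 + 0.0361 + 0.0676 + 0.0576 + 0.1764 + 0.1764 + 0.2401 = 0.7841

0.784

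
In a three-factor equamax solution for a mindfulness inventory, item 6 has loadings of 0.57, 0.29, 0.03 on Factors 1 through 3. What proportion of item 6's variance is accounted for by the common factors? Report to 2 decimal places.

h² = 0.57² + 0.29² + 0.03² = 0.3249 + 0.0841 + 0.0009 = 0.4099

0.41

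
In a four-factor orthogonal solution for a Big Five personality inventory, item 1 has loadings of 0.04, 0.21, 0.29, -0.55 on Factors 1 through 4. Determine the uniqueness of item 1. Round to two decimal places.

0.57

h² = 0.04² + 0.21² + 0.29² + (-0.55)² = 0.0016 + 0.0441 + 0.0841 + 0.3025 = 0.4323
Uniqueness u² = 1 − h² = 1 − 0.4323 = 0.5677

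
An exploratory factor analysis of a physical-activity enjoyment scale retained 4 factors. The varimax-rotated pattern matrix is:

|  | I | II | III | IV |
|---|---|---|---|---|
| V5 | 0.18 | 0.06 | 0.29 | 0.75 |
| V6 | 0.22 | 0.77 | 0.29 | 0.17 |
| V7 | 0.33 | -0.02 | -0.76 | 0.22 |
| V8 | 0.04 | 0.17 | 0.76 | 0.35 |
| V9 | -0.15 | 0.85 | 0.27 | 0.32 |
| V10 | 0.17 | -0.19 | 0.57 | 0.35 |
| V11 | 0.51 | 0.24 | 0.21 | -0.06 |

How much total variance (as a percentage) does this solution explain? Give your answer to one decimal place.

Communalities: 0.6826, 0.7543, 0.7353, 0.7306, 0.9203, 0.5124, 0.3654; Σh² = 4.7009.
Total variance with 7 standardized items is 7, so the solution explains 4.7009/7 = 0.6716 = 67.16%.

67.2%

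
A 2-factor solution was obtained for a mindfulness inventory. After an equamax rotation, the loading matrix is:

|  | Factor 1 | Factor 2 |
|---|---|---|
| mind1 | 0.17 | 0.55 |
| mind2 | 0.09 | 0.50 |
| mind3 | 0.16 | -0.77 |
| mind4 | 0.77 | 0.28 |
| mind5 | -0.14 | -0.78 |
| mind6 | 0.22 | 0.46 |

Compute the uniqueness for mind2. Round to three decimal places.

h² = 0.09² + 0.50² = 0.0081 + 0.2500 = 0.2581
Uniqueness u² = 1 − h² = 1 − 0.2581 = 0.7419

0.742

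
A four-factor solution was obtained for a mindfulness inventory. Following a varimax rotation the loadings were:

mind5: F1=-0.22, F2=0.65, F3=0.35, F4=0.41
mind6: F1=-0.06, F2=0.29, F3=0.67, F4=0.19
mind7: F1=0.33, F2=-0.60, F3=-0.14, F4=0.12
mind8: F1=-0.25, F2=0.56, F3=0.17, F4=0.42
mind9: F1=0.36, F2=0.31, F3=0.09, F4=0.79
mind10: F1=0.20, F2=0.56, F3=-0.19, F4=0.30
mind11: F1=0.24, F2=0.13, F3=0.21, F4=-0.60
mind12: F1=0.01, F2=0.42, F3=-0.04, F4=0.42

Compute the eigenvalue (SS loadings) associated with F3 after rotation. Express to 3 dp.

SS loadings for F3 = 0.35² + 0.67² + (-0.14)² + 0.17² + 0.09² + (-0.19)² + 0.21² + (-0.04)² = 0.1225 + 0.4489 + 0.0196 + 0.0289 + 0.0081 + 0.0361 + 0.0441 + 0.0016 = 0.7098

0.710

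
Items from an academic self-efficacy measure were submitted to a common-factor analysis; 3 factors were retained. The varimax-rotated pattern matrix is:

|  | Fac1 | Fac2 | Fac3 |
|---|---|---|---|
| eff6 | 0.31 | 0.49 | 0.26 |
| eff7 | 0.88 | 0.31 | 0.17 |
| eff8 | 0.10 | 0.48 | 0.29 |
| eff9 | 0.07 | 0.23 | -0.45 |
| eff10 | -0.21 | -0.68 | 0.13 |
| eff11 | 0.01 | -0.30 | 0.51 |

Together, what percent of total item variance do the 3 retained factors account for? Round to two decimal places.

Communalities: 0.4038, 0.8994, 0.3245, 0.2603, 0.5234, 0.3502; Σh² = 2.7616.
Total variance with 6 standardized items is 6, so the solution explains 2.7616/6 = 0.4603 = 46.03%.

46.03%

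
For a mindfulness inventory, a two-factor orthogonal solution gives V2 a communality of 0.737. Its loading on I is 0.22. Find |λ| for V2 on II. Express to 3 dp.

Under orthogonal rotation h² = Σλ², so λ_II² = h² − (0.0484) = 0.737 − 0.0484 = 0.6886.
|λ| = √0.6886 = 0.8298.

0.830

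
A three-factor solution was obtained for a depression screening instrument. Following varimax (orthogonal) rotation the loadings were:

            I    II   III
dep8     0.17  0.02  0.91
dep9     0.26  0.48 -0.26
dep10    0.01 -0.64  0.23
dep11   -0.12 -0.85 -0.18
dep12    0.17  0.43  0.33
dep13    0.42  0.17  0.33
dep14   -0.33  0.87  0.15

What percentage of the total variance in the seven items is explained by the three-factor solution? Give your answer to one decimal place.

SS loadings by factor: 0.4252, 2.3336, 1.2213; total = 3.9801.
Total variance with 7 standardized items is 7, so the solution explains 3.9801/7 = 0.5686 = 56.86%.

56.9%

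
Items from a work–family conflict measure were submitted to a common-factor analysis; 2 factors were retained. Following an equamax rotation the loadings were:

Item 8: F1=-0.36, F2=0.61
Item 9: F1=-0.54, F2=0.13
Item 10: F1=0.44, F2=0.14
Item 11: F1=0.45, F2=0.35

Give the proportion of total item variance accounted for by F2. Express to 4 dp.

0.1328

SS loadings for F2 = 0.61² + 0.13² + 0.14² + 0.35² = 0.5311
Proportion of variance = 0.5311 / 4 = 0.1328.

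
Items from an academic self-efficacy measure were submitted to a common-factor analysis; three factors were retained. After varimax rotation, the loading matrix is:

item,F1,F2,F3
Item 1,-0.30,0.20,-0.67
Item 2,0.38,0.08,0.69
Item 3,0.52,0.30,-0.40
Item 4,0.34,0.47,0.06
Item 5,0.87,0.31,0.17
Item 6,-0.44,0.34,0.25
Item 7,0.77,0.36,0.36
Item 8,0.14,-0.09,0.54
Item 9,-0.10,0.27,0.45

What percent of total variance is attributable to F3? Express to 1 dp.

20.0%

SS loadings for F3 = (-0.67)² + 0.69² + (-0.40)² + 0.06² + 0.17² + 0.25² + 0.36² + 0.54² + 0.45² = 1.8037
With 9 standardized items, total variance = 9. Proportion = 1.8037/9 = 0.2004 → 20.04%.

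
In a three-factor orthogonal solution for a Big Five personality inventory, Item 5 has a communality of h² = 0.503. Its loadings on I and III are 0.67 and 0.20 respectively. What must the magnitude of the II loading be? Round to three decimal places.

Under orthogonal rotation h² = Σλ², so λ_II² = h² − (0.4889) = 0.503 − 0.4889 = 0.0141.
|λ| = √0.0141 = 0.1187.

0.119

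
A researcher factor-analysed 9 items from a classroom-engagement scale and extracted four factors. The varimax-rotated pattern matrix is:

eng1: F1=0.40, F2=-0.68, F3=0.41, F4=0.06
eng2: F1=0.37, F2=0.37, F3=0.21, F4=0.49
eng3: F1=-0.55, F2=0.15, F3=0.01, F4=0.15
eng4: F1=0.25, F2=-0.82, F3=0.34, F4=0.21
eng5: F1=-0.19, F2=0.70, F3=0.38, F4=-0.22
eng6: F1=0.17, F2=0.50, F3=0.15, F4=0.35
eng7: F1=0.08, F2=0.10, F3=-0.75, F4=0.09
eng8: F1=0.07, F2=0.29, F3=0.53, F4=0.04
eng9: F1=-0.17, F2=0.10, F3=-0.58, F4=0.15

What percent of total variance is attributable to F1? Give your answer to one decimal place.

8.5%

SS loadings for F1 = 0.40² + 0.37² + (-0.55)² + 0.25² + (-0.19)² + 0.17² + 0.08² + 0.07² + (-0.17)² = 0.7671
With 9 standardized items, total variance = 9. Proportion = 0.7671/9 = 0.0852 → 8.52%.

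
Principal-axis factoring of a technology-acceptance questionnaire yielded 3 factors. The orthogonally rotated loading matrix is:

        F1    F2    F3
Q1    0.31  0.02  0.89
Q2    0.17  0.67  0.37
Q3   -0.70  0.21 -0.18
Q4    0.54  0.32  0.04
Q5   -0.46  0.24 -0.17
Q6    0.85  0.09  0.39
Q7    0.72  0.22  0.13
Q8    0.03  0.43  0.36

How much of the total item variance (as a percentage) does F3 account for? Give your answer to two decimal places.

16.13%

SS loadings for F3 = 0.89² + 0.37² + (-0.18)² + 0.04² + (-0.17)² + 0.39² + 0.13² + 0.36² = 1.2905
With 8 standardized items, total variance = 8. Proportion = 1.2905/8 = 0.1613 → 16.13%.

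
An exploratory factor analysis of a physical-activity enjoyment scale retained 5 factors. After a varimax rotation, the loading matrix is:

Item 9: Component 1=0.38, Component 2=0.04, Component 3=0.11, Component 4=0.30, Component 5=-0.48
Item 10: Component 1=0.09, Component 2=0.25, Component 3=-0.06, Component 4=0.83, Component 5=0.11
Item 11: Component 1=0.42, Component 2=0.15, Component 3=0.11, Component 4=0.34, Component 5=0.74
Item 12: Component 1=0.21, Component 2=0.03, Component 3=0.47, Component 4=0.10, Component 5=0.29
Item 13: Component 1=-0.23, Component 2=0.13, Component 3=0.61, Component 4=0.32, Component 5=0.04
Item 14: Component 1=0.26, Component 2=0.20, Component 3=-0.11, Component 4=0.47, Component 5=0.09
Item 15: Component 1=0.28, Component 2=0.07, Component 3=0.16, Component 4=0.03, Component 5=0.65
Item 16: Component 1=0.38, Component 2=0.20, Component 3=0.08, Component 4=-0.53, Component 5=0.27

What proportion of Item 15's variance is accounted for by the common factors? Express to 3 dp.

h² = 0.28² + 0.07² + 0.16² + 0.03² + 0.65² = 0.0784 + 0.0049 + 0.0256 + 0.0009 + 0.4225 = 0.5323

0.532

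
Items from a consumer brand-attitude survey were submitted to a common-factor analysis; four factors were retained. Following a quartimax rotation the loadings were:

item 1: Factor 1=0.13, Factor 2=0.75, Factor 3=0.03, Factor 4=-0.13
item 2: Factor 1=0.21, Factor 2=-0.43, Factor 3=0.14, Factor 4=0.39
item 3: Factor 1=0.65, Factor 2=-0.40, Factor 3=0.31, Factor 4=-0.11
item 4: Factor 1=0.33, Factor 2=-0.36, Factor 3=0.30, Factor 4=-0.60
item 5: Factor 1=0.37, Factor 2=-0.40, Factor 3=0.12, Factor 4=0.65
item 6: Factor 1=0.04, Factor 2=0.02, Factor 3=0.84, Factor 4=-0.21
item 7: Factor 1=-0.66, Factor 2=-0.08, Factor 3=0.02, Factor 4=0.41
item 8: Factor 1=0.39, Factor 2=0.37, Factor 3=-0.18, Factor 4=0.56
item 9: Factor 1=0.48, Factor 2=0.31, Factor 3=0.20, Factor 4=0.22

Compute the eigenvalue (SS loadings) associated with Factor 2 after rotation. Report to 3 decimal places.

1.437

SS loadings for Factor 2 = 0.75² + (-0.43)² + (-0.40)² + (-0.36)² + (-0.40)² + 0.02² + (-0.08)² + 0.37² + 0.31² = 0.5625 + 0.1849 + 0.1600 + 0.1296 + 0.1600 + 0.0004 + 0.0064 + 0.1369 + 0.0961 = 1.4368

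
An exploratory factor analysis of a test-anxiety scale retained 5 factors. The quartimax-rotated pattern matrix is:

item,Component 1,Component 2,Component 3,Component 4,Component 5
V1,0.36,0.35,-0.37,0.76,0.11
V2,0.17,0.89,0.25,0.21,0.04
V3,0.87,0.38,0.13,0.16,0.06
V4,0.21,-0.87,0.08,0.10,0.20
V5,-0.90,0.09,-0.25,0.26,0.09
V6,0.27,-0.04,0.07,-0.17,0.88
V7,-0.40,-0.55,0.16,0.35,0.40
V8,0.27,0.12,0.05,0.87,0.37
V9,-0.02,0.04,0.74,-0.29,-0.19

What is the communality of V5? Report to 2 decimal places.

h² = (-0.90)² + 0.09² + (-0.25)² + 0.26² + 0.09² = 0.8100 + 0.0081 + 0.0625 + 0.0676 + 0.0081 = 0.9563

0.96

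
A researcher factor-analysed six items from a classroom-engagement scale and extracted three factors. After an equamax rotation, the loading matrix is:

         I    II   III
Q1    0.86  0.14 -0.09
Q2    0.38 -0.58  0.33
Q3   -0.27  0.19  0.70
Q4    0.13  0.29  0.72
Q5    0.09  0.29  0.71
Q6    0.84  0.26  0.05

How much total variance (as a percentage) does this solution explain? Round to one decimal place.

Communalities: 0.7673, 0.5897, 0.5990, 0.6194, 0.5963, 0.7757; Σh² = 3.9474.
Total variance with 6 standardized items is 6, so the solution explains 3.9474/6 = 0.6579 = 65.79%.

65.8%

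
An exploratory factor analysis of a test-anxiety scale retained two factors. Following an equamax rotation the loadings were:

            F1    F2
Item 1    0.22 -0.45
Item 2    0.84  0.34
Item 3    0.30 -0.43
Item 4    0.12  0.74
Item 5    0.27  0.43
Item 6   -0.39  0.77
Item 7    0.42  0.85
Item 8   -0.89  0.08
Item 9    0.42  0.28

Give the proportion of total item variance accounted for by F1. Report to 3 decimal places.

0.248

SS loadings for F1 = 0.22² + 0.84² + 0.30² + 0.12² + 0.27² + (-0.39)² + 0.42² + (-0.89)² + 0.42² = 2.2283
Proportion of variance = 2.2283 / 9 = 0.2476.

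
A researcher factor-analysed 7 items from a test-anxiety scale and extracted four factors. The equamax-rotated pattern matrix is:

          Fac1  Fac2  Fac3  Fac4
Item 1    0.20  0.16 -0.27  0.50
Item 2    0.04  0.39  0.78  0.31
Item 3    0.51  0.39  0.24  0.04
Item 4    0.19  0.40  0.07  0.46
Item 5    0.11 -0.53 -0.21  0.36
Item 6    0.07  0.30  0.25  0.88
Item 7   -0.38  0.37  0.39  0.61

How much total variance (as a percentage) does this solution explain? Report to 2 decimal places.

SS loadings by factor: 0.4992, 0.9976, 1.0025, 1.8354; total = 4.3347.
Total variance with 7 standardized items is 7, so the solution explains 4.3347/7 = 0.6192 = 61.92%.

61.92%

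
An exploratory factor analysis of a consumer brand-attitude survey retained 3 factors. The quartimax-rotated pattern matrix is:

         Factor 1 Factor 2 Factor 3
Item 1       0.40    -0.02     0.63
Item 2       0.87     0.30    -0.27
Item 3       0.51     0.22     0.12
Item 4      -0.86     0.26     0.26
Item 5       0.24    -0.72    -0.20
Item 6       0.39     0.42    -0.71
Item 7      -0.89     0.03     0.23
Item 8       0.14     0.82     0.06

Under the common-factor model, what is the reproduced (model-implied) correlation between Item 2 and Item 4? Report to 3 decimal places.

r̂ = Σ λ_i·λ_j across factors = (0.87)(-0.86) + (0.30)(0.26) + (-0.27)(0.26)
  = -0.7482 +0.0780 -0.0702 = -0.7404

-0.740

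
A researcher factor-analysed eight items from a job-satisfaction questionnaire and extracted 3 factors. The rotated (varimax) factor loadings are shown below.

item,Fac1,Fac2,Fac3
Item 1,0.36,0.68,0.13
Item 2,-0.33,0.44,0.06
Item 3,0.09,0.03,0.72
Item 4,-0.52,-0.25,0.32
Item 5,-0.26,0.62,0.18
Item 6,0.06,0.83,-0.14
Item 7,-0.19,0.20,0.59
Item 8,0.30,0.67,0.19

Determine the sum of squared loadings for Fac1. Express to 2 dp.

0.71

SS loadings for Fac1 = 0.36² + (-0.33)² + 0.09² + (-0.52)² + (-0.26)² + 0.06² + (-0.19)² + 0.30² = 0.1296 + 0.1089 + 0.0081 + 0.2704 + 0.0676 + 0.0036 + 0.0361 + 0.0900 = 0.7143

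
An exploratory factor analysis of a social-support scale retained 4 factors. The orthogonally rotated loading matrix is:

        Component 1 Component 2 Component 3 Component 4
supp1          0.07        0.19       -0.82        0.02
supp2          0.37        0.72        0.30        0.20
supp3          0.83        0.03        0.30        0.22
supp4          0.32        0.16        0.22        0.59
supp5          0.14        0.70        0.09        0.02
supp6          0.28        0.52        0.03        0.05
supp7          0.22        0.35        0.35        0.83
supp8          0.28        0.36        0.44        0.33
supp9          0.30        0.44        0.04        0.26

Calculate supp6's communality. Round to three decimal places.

h² = 0.28² + 0.52² + 0.03² + 0.05² = 0.0784 + 0.2704 + 0.0009 + 0.0025 = 0.3522

0.352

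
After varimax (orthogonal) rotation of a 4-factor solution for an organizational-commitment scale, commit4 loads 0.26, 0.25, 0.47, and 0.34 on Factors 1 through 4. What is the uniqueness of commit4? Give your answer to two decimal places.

h² = 0.26² + 0.25² + 0.47² + 0.34² = 0.0676 + 0.0625 + 0.2209 + 0.1156 = 0.4666
Uniqueness u² = 1 − h² = 1 − 0.4666 = 0.5334

0.53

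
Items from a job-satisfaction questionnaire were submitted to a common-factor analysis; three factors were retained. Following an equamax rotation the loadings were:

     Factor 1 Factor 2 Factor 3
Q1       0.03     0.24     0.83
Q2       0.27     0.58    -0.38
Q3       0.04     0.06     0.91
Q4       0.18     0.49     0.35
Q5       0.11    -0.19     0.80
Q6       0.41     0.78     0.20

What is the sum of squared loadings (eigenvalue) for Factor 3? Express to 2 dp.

SS loadings for Factor 3 = 0.83² + (-0.38)² + 0.91² + 0.35² + 0.80² + 0.20² = 0.6889 + 0.1444 + 0.8281 + 0.1225 + 0.6400 + 0.0400 = 2.4639

2.46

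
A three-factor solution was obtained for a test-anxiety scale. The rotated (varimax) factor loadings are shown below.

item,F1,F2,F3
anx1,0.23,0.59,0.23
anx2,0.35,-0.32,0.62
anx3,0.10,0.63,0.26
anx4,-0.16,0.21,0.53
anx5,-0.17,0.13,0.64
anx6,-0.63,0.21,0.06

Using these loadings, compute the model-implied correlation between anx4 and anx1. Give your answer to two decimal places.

r̂ = Σ λ_i·λ_j across factors = (-0.16)(0.23) + (0.21)(0.59) + (0.53)(0.23)
  = -0.0368 +0.1239 +0.1219 = 0.2090

0.21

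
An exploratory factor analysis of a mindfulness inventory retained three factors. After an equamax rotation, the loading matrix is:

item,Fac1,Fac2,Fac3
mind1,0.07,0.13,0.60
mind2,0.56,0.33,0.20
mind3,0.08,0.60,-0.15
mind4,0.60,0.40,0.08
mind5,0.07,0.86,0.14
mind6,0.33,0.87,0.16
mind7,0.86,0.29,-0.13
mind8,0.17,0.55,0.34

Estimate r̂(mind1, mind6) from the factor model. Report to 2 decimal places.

0.23

r̂ = Σ λ_i·λ_j across factors = (0.07)(0.33) + (0.13)(0.87) + (0.60)(0.16)
  = +0.0231 +0.1131 +0.0960 = 0.2322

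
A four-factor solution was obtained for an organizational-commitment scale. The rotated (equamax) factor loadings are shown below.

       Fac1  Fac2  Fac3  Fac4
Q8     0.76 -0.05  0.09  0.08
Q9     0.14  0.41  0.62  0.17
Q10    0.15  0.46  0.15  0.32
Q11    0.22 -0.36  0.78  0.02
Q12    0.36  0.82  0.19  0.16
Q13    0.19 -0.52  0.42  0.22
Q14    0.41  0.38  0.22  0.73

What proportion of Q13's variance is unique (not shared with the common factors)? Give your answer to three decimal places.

0.469

h² = 0.19² + (-0.52)² + 0.42² + 0.22² = 0.0361 + 0.2704 + 0.1764 + 0.0484 = 0.5313
Uniqueness u² = 1 − h² = 1 − 0.5313 = 0.4687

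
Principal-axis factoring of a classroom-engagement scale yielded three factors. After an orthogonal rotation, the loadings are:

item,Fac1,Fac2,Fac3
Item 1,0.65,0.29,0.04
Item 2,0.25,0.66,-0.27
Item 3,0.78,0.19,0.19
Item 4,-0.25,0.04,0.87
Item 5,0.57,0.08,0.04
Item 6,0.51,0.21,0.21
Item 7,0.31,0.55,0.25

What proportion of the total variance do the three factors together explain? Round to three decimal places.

SS loadings by factor: 1.8370, 0.9104, 0.9757; total = 3.7231.
Total variance with 7 standardized items is 7, so the solution explains 3.7231/7 = 0.5319.

0.532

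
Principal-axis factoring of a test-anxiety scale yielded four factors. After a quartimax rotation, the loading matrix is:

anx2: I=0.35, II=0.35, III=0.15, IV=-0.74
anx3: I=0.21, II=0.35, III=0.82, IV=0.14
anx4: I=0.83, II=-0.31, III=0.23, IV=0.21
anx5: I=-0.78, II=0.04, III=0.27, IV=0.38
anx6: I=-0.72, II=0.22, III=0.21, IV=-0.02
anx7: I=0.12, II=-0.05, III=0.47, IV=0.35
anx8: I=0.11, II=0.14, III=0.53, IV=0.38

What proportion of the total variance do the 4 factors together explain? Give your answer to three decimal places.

SS loadings by factor: 2.0088, 0.4132, 1.3666, 1.0230; total = 4.8116.
Total variance with 7 standardized items is 7, so the solution explains 4.8116/7 = 0.6874.

0.687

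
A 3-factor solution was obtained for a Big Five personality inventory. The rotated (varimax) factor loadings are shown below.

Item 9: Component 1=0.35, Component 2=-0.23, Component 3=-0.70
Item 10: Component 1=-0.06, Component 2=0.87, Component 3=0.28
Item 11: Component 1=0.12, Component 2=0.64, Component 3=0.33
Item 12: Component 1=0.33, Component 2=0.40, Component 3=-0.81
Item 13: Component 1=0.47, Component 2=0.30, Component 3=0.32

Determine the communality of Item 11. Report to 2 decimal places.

h² = 0.12² + 0.64² + 0.33² = 0.0144 + 0.4096 + 0.1089 = 0.5329

0.53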